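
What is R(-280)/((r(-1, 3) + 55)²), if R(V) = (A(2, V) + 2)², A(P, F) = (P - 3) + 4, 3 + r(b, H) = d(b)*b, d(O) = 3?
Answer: 25/2401 ≈ 0.010412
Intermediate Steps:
r(b, H) = -3 + 3*b
A(P, F) = 1 + P (A(P, F) = (-3 + P) + 4 = 1 + P)
R(V) = 25 (R(V) = ((1 + 2) + 2)² = (3 + 2)² = 5² = 25)
R(-280)/((r(-1, 3) + 55)²) = 25/(((-3 + 3*(-1)) + 55)²) = 25/(((-3 - 3) + 55)²) = 25/((-6 + 55)²) = 25/(49²) = 25/2401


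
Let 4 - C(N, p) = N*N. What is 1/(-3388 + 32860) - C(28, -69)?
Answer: 22988161/29472 ≈ 780.00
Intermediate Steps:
C(N, p) = 4 - N**2 (C(N, p) = 4 - N*N = 4 - N**2)
1/(-3388 + 32860) - C(28, -69) = 1/(-3388 + 32860) - (4 - 1*28**2) = 1/29472 - (4 - 1*784) = 1/29472 - (4 - 784) = 1/29472 - 1*(-780) = 1/29472 + 780 = 22988161/29472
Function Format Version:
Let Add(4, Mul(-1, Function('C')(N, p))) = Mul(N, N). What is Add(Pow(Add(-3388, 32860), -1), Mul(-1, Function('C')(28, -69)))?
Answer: Rational(22988161, 29472) ≈ 780.00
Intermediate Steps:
Function('C')(N, p) = Add(4, Mul(-1, Pow(N, 2))) (Function('C')(N, p) = Add(4, Mul(-1, Mul(N, N))) = Add(4, Mul(-1, Pow(N, 2))))
Add(Pow(Add(-3388, 32860), -1), Mul(-1, Function('C')(28, -69))) = Add(Pow(Add(-3388, 32860), -1), Mul(-1, Add(4, Mul(-1, Pow(28, 2))))) = Add(Pow(29472, -1), Mul(-1, Add(4, Mul(-1, 784)))) = Add(Rational(1, 29472), Mul(-1, Add(4, -784))) = Add(Rational(1, 29472), Mul(-1, -780)) = Add(Rational(1, 29472), 780) = Rational(22988161, 29472)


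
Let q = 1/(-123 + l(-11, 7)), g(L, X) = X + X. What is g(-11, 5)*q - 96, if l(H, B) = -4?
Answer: -12202/127 ≈ -96.079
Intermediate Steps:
g(L, X) = 2*X
q = -1/127 (q = 1/(-123 - 4) = 1/(-127) = -1/127 ≈ -0.0078740)
g(-11, 5)*q - 96 = (2*5)*(-1/127) - 96 = 10*(-1/127) - 96 = -10/127 - 96 = -12202/127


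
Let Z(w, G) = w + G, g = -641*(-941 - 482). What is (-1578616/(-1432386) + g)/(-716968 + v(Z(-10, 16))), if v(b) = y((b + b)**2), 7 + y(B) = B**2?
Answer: -653271220907/498641498127 ≈ -1.3101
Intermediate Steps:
g = 912143 (g = -641*(-1423) = 912143)
Z(w, G) = G + w
y(B) = -7 + B**2
v(b) = -7 + 16*b**4 (v(b) = -7 + ((b + b)**2)**2 = -7 + ((2*b)**2)**2 = -7 + (4*b**2)**2 = -7 + 16*b**4)
(-1578616/(-1432386) + g)/(-716968 + v(Z(-10, 16))) = (-1578616/(-1432386) + 912143)/(-716968 + (-7 + 16*(16 - 10)**4)) = (-1578616*(-1/1432386) + 912143)/(-716968 + (-7 + 16*6**4)) = (789308/716193 + 912143)/(-716968 + (-7 + 16*1296)) = 653271220907/(716193*(-716968 + (-7 + 20736))) = 653271220907/(716193*(-716968 + 20729)) = (653271220907/716193)/(-696239) = (653271220907/716193)*(-1/696239) = -653271220907/498641498127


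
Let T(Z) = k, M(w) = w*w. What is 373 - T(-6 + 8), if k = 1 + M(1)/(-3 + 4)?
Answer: 371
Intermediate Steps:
M(w) = w**2
k = 2 (k = 1 + 1**2/(-3 + 4) = 1 + 1/1 = 1 + 1*1 = 1 + 1 = 2)
T(Z) = 2
373 - T(-6 + 8) = 373 - 1*2 = 373 - 2 = 371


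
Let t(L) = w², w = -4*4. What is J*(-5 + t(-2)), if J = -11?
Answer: -2761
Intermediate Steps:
w = -16
t(L) = 256 (t(L) = (-16)² = 256)
J*(-5 + t(-2)) = -11*(-5 + 256) = -11*251 = -2761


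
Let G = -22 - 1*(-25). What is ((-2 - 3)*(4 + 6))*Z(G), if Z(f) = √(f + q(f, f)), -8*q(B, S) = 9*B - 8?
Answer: -25*√10/2 ≈ -39.528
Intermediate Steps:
q(B, S) = 1 - 9*B/8 (q(B, S) = -(9*B - 8)/8 = -(-8 + 9*B)/8 = 1 - 9*B/8)
G = 3 (G = -22 + 25 = 3)
Z(f) = √(1 - f/8) (Z(f) = √(f + (1 - 9*f/8)) = √(1 - f/8))
((-2 - 3)*(4 + 6))*Z(G) = ((-2 - 3)*(4 + 6))*(√(16 - 2*3)/4) = (-5*10)*(√(16 - 6)/4) = -25*√10/2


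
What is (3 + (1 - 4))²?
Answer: 0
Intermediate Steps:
(3 + (1 - 4))² = (3 - 3)² = 0² = 0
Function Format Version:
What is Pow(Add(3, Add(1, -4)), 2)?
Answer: 0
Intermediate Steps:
Pow(Add(3, Add(1, -4)), 2) = Pow(Add(3, -3), 2) = Pow(0, 2) = 0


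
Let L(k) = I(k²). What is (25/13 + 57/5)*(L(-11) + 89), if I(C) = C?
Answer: 36372/13 ≈ 2797.8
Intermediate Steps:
L(k) = k²
(25/13 + 57/5)*(L(-11) + 89) = (25/13 + 57/5)*((-11)² + 89) = (25*(1/13) + 57*(⅕))*(121 + 89) = (25/13 + 57/5)*210 = (866/65)*210 = 36372/13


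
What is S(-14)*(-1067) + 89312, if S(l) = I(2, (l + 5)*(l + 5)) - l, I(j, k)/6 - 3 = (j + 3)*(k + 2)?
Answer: -2601662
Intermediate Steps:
I(j, k) = 18 + 6*(2 + k)*(3 + j) (I(j, k) = 18 + 6*((j + 3)*(k + 2)) = 18 + 6*((3 + j)*(2 + k)) = 18 + 6*((2 + k)*(3 + j)) = 18 + 6*(2 + k)*(3 + j))
S(l) = 78 - l + 30*(5 + l)² (S(l) = (54 + 12*2 + 18*((l + 5)*(l + 5)) + 6*2*((l + 5)*(l + 5))) - l = (54 + 24 + 18*((5 + l)*(5 + l)) + 6*2*((5 + l)*(5 + l))) - l = (54 + 24 + 18*(5 + l)² + 6*2*(5 + l)²) - l = (54 + 24 + 18*(5 + l)² + 12*(5 + l)²) - l = (78 + 30*(5 + l)²) - l = 78 - l + 30*(5 + l)²)
S(-14)*(-1067) + 89312 = (78 - 1*(-14) + 30*(5 - 14)²)*(-1067) + 89312 = (78 + 14 + 30*(-9)²)*(-1067) + 89312 = (78 + 14 + 30*81)*(-1067) + 89312 = (78 + 14 + 2430)*(-1067) + 89312 = 2522*(-1067) + 89312 = -2690974 + 89312 = -2601662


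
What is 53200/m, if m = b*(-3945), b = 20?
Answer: -532/789 ≈ -0.67427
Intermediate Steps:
m = -78900 (m = 20*(-3945) = -78900)
53200/m = 53200/(-78900) = 53200*(-1/78900) = -532/789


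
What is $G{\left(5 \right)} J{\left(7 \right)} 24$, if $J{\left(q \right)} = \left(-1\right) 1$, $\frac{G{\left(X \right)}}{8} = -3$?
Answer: $576$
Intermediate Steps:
$G{\left(X \right)} = -24$ ($G{\left(X \right)} = 8 \left(-3\right) = -24$)
$J{\left(q \right)} = -1$
$G{\left(5 \right)} J{\left(7 \right)} 24 = \left(-24\right) \left(-1\right) 24 = 24 \cdot 24 = 576$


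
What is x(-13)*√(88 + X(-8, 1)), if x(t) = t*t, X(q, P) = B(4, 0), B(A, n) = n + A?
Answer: 338*√23 ≈ 1621.0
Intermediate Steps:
B(A, n) = A + n
X(q, P) = 4 (X(q, P) = 4 + 0 = 4)
x(t) = t²
x(-13)*√(88 + X(-8, 1)) = (-13)²*√(88 + 4) = 169*√92 = 169*(2*√23) = 338*√23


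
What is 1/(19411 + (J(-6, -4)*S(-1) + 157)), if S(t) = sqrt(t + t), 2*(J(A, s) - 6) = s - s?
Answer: 2446/47863337 - 3*I*sqrt(2)/191453348 ≈ 5.1104e-5 - 2.216e-8*I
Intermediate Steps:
J(A, s) = 6 (J(A, s) = 6 + (s - s)/2 = 6 + (1/2)*0 = 6 + 0 = 6)
S(t) = sqrt(2)*sqrt(t) (S(t) = sqrt(2*t) = sqrt(2)*sqrt(t))
1/(19411 + (J(-6, -4)*S(-1) + 157)) = 1/(19411 + (6*(sqrt(2)*sqrt(-1)) + 157)) = 1/(19411 + (6*(sqrt(2)*I) + 157)) = 1/(19411 + (6*(I*sqrt(2)) + 157)) = 1/(19411 + (6*I*sqrt(2) + 157)) = 1/(19411 + (157 + 6*I*sqrt(2))) = 1/(19568 + 6*I*sqrt(2))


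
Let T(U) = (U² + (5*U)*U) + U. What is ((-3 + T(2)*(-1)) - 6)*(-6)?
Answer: 210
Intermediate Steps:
T(U) = U + 6*U² (T(U) = (U² + 5*U²) + U = 6*U² + U = U + 6*U²)
((-3 + T(2)*(-1)) - 6)*(-6) = ((-3 + (2*(1 + 6*2))*(-1)) - 6)*(-6) = ((-3 + (2*(1 + 12))*(-1)) - 6)*(-6) = ((-3 + (2*13)*(-1)) - 6)*(-6) = ((-3 + 26*(-1)) - 6)*(-6) = ((-3 - 26) - 6)*(-6) = (-29 - 6)*(-6) = -35*(-6) = 210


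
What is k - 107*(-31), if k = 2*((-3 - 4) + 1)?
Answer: 3305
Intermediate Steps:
k = -12 (k = 2*(-7 + 1) = 2*(-6) = -12)
k - 107*(-31) = -12 - 107*(-31) = -12 + 3317 = 3305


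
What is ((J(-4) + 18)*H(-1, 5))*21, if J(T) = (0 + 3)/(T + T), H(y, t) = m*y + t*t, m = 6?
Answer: 56259/8 ≈ 7032.4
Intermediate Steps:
H(y, t) = t² + 6*y (H(y, t) = 6*y + t*t = 6*y + t² = t² + 6*y)
J(T) = 3/(2*T) (J(T) = 3/((2*T)) = 3*(1/(2*T)) = 3/(2*T))
((J(-4) + 18)*H(-1, 5))*21 = (((3/2)/(-4) + 18)*(5² + 6*(-1)))*21 = (((3/2)*(-¼) + 18)*(25 - 6))*21 = ((-3/8 + 18)*19)*21 = ((141/8)*19)*21 = (2679/8)*21 = 56259/8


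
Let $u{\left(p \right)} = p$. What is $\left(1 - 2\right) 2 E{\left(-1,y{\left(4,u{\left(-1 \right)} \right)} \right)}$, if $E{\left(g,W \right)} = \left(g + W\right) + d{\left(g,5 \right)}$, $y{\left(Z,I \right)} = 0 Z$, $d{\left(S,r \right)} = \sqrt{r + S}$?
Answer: $-2$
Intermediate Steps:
$d{\left(S,r \right)} = \sqrt{S + r}$
$y{\left(Z,I \right)} = 0$
$E{\left(g,W \right)} = W + g + \sqrt{5 + g}$ ($E{\left(g,W \right)} = \left(g + W\right) + \sqrt{g + 5} = \left(W + g\right) + \sqrt{5 + g} = W + g + \sqrt{5 + g}$)
$\left(1 - 2\right) 2 E{\left(-1,y{\left(4,u{\left(-1 \right)} \right)} \right)} = \left(1 - 2\right) 2 \left(0 - 1 + \sqrt{5 - 1}\right) = \left(-1\right) 2 \left(0 - 1 + \sqrt{4}\right) = - 2 \left(0 - 1 + 2\right) = \left(-2\right) 1 = -2$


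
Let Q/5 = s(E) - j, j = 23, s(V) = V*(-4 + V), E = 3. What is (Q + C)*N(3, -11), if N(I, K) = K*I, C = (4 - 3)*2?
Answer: 4224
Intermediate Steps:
C = 2 (C = 1*2 = 2)
Q = -130 (Q = 5*(3*(-4 + 3) - 1*23) = 5*(3*(-1) - 23) = 5*(-3 - 23) = 5*(-26) = -130)
N(I, K) = I*K
(Q + C)*N(3, -11) = (-130 + 2)*(3*(-11)) = -128*(-33) = 4224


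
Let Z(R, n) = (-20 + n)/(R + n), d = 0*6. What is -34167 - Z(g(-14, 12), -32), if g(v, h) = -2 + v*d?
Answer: -580865/17 ≈ -34169.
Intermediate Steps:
d = 0
g(v, h) = -2 (g(v, h) = -2 + v*0 = -2 + 0 = -2)
Z(R, n) = (-20 + n)/(R + n)
-34167 - Z(g(-14, 12), -32) = -34167 - (-20 - 32)/(-2 - 32) = -34167 - (-52)/(-34) = -34167 - (-1)*(-52)/34 = -34167 - 1*26/17 = -34167 - 26/17 = -580865/17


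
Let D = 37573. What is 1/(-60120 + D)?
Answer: -1/22547 ≈ -4.4352e-5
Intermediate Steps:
1/(-60120 + D) = 1/(-60120 + 37573) = 1/(-22547) = -1/22547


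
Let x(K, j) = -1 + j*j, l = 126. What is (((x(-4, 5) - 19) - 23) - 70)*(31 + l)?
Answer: -13816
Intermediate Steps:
x(K, j) = -1 + j²
(((x(-4, 5) - 19) - 23) - 70)*(31 + l) = ((((-1 + 5²) - 19) - 23) - 70)*(31 + 126) = ((((-1 + 25) - 19) - 23) - 70)*157 = (((24 - 19) - 23) - 70)*157 = ((5 - 23) - 70)*157 = (-18 - 70)*157 = -88*157 = -13816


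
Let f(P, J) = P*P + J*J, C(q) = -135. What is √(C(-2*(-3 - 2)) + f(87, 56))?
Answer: √10570 ≈ 102.81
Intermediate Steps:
f(P, J) = J² + P² (f(P, J) = P² + J² = J² + P²)
√(C(-2*(-3 - 2)) + f(87, 56)) = √(-135 + (56² + 87²)) = √(-135 + (3136 + 7569)) = √(-135 + 10705) = √10570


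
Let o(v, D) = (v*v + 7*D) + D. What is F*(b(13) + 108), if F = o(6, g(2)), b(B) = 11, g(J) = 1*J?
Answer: 6188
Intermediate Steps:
g(J) = J
o(v, D) = v**2 + 8*D (o(v, D) = (v**2 + 7*D) + D = v**2 + 8*D)
F = 52 (F = 6**2 + 8*2 = 36 + 16 = 52)
F*(b(13) + 108) = 52*(11 + 108) = 52*119 = 6188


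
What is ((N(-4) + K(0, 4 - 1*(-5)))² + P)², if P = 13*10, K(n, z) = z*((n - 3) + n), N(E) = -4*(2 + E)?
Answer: 241081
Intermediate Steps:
N(E) = -8 - 4*E
K(n, z) = z*(-3 + 2*n) (K(n, z) = z*((-3 + n) + n) = z*(-3 + 2*n))
P = 130
((N(-4) + K(0, 4 - 1*(-5)))² + P)² = (((-8 - 4*(-4)) + (4 - 1*(-5))*(-3 + 2*0))² + 130)² = (((-8 + 16) + (4 + 5)*(-3 + 0))² + 130)² = ((8 + 9*(-3))² + 130)² = ((8 - 27)² + 130)² = ((-19)² + 130)² = (361 + 130)² = 491² = 241081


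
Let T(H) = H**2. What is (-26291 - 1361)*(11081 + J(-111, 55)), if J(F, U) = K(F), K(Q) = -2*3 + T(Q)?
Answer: -646946192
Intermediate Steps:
K(Q) = -6 + Q**2 (K(Q) = -2*3 + Q**2 = -6 + Q**2)
J(F, U) = -6 + F**2
(-26291 - 1361)*(11081 + J(-111, 55)) = (-26291 - 1361)*(11081 + (-6 + (-111)**2)) = -27652*(11081 + (-6 + 12321)) = -27652*(11081 + 12315) = -27652*23396 = -646946192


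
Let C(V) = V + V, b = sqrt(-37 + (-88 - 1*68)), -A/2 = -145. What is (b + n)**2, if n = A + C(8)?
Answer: (306 + I*sqrt(193))**2 ≈ 93443.0 + 8502.2*I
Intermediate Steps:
A = 290 (A = -2*(-145) = 290)
b = I*sqrt(193) (b = sqrt(-37 + (-88 - 68)) = sqrt(-37 - 156) = sqrt(-193) = I*sqrt(193) ≈ 13.892*I)
C(V) = 2*V
n = 306 (n = 290 + 2*8 = 290 + 16 = 306)
(b + n)**2 = (I*sqrt(193) + 306)**2 = (306 + I*sqrt(193))**2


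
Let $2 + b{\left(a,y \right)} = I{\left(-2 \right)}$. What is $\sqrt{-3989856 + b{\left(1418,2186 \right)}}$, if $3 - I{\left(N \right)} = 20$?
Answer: $5 i \sqrt{159595} \approx 1997.5 i$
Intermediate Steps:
$I{\left(N \right)} = -17$ ($I{\left(N \right)} = 3 - 20 = -17$)
$b{\left(a,y \right)} = -19$ ($b{\left(a,y \right)} = -2 - 17 = -19$)
$\sqrt{-3989856 + b{\left(1418,2186 \right)}} = \sqrt{-3989856 - 19} = \sqrt{-3989875} = 5 i \sqrt{159595}$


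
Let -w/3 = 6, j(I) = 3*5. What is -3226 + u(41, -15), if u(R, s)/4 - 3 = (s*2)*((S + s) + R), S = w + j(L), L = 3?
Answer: -5974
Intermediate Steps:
j(I) = 15
w = -18 (w = -3*6 = -18)
S = -3 (S = -18 + 15 = -3)
u(R, s) = 12 + 8*s*(-3 + R + s) (u(R, s) = 12 + 4*((s*2)*((-3 + s) + R)) = 12 + 4*((2*s)*(-3 + R + s)) = 12 + 4*(2*s*(-3 + R + s)) = 12 + 8*s*(-3 + R + s))
-3226 + u(41, -15) = -3226 + (12 - 24*(-15) + 8*(-15)² + 8*41*(-15)) = -3226 + (12 + 360 + 8*225 - 4920) = -3226 + (12 + 360 + 1800 - 4920) = -3226 - 2748 = -5974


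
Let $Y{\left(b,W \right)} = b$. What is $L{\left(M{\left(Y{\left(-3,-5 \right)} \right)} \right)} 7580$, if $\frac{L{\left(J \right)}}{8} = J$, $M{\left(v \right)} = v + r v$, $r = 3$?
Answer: $-727680$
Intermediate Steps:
$M{\left(v \right)} = 4 v$ ($M{\left(v \right)} = v + 3 v = 4 v$)
$L{\left(J \right)} = 8 J$
$L{\left(M{\left(Y{\left(-3,-5 \right)} \right)} \right)} 7580 = 8 \cdot 4 \left(-3\right) 7580 = 8 \left(-12\right) 7580 = \left(-96\right) 7580 = -727680$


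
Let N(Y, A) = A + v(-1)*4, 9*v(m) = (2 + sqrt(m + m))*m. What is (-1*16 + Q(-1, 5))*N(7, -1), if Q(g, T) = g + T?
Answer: 68/3 + 16*I*sqrt(2)/3 ≈ 22.667 + 7.5425*I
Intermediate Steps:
v(m) = m*(2 + sqrt(2)*sqrt(m))/9 (v(m) = ((2 + sqrt(m + m))*m)/9 = ((2 + sqrt(2*m))*m)/9 = ((2 + sqrt(2)*sqrt(m))*m)/9 = (m*(2 + sqrt(2)*sqrt(m)))/9 = m*(2 + sqrt(2)*sqrt(m))/9)
Q(g, T) = T + g
N(Y, A) = -8/9 + A - 4*I*sqrt(2)/9 (N(Y, A) = A + ((2/9)*(-1) + sqrt(2)*(-1)**(3/2)/9)*4 = A + (-2/9 + sqrt(2)*(-I)/9)*4 = A + (-2/9 - I*sqrt(2)/9)*4 = A + (-8/9 - 4*I*sqrt(2)/9) = -8/9 + A - 4*I*sqrt(2)/9)
(-1*16 + Q(-1, 5))*N(7, -1) = (-1*16 + (5 - 1))*(-8/9 - 1 - 4*I*sqrt(2)/9) = (-16 + 4)*(-17/9 - 4*I*sqrt(2)/9) = -12*(-17/9 - 4*I*sqrt(2)/9) = 68/3 + 16*I*sqrt(2)/3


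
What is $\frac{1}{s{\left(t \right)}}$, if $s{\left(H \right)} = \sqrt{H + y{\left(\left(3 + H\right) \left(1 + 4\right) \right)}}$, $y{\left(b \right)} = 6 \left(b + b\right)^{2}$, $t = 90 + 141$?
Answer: $\frac{\sqrt{32853831}}{32853831} \approx 0.00017446$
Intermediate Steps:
$t = 231$
$y{\left(b \right)} = 24 b^{2}$ ($y{\left(b \right)} = 6 \left(2 b\right)^{2} = 6 \cdot 4 b^{2} = 24 b^{2}$)
$s{\left(H \right)} = \sqrt{H + 24 \left(15 + 5 H\right)^{2}}$ ($s{\left(H \right)} = \sqrt{H + 24 \left(\left(3 + H\right) \left(1 + 4\right)\right)^{2}} = \sqrt{H + 24 \left(\left(3 + H\right) 5\right)^{2}} = \sqrt{H + 24 \left(15 + 5 H\right)^{2}}$)
$\frac{1}{s{\left(t \right)}} = \frac{1}{\sqrt{231 + 600 \left(3 + 231\right)^{2}}} = \frac{1}{\sqrt{231 + 600 \cdot 234^{2}}} = \frac{1}{\sqrt{231 + 600 \cdot 54756}} = \frac{1}{\sqrt{231 + 32853600}} = \frac{1}{\sqrt{32853831}} = \frac{\sqrt{32853831}}{32853831}$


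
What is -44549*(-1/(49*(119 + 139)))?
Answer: 44549/12642 ≈ 3.5239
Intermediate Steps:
-44549*(-1/(49*(119 + 139))) = -44549/(258*(-49)) = -44549/(-12642) = -44549*(-1/12642) = 44549/12642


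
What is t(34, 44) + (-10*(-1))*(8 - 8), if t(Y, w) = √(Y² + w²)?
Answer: 2*√773 ≈ 55.606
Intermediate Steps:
t(34, 44) + (-10*(-1))*(8 - 8) = √(34² + 44²) + (-10*(-1))*(8 - 8) = √(1156 + 1936) + 10*0 = √3092 + 0 = 2*√773 + 0 = 2*√773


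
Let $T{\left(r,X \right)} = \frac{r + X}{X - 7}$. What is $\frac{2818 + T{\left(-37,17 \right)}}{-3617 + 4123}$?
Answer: $\frac{128}{23} \approx 5.5652$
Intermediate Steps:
$T{\left(r,X \right)} = \frac{X + r}{-7 + X}$
$\frac{2818 + T{\left(-37,17 \right)}}{-3617 + 4123} = \frac{2818 + \frac{17 - 37}{-7 + 17}}{-3617 + 4123} = \frac{2818 + \frac{1}{10} \left(-20\right)}{506} = \left(2818 + \frac{1}{10} \left(-20\right)\right) \frac{1}{506} = \left(2818 - 2\right) \frac{1}{506} = 2816 \cdot \frac{1}{506} = \frac{128}{23}$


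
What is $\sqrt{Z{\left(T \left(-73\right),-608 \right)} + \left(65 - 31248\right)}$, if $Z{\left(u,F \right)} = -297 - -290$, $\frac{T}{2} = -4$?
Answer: $i \sqrt{31190} \approx 176.61 i$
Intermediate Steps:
$T = -8$ ($T = 2 \left(-4\right) = -8$)
$Z{\left(u,F \right)} = -7$ ($Z{\left(u,F \right)} = -297 + 290 = -7$)
$\sqrt{Z{\left(T \left(-73\right),-608 \right)} + \left(65 - 31248\right)} = \sqrt{-7 + \left(65 - 31248\right)} = \sqrt{-7 - 31183} = \sqrt{-31190} = i \sqrt{31190}$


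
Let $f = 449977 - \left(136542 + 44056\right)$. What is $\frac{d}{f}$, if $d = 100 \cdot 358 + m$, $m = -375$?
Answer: $\frac{35425}{269379} \approx 0.13151$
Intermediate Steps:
$d = 35425$ ($d = 100 \cdot 358 - 375 = 35800 - 375 = 35425$)
$f = 269379$ ($f = 449977 - 180598 = 269379$)
$\frac{d}{f} = \frac{35425}{269379}$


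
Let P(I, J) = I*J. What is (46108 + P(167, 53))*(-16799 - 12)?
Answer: -923915749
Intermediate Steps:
(46108 + P(167, 53))*(-16799 - 12) = (46108 + 167*53)*(-16799 - 12) = (46108 + 8851)*(-16811) = 54959*(-16811) = -923915749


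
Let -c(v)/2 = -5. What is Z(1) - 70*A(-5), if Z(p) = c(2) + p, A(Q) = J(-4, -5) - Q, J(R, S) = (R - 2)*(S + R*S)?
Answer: 5961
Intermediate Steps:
c(v) = 10 (c(v) = -2*(-5) = 10)
J(R, S) = (-2 + R)*(S + R*S)
A(Q) = -90 - Q (A(Q) = -5*(-2 + (-4)² - 1*(-4)) - Q = -5*(-2 + 16 + 4) - Q = -5*18 - Q = -90 - Q)
Z(p) = 10 + p
Z(1) - 70*A(-5) = (10 + 1) - 70*(-90 - 1*(-5)) = 11 - 70*(-90 + 5) = 11 - 70*(-85) = 11 + 5950 = 5961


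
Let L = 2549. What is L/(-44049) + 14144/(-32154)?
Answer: -39166089/78686197 ≈ -0.49775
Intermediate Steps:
L/(-44049) + 14144/(-32154) = 2549/(-44049) + 14144/(-32154) = 2549*(-1/44049) + 14144*(-1/32154) = -2549/44049 - 7072/16077 = -39166089/78686197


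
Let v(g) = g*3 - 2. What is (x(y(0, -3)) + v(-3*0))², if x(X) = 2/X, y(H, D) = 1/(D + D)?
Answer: 196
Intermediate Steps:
y(H, D) = 1/(2*D)
v(g) = -2 + 3*g (v(g) = 3*g - 2 = -2 + 3*g)
(x(y(0, -3)) + v(-3*0))² = (2/(((½)/(-3))) + (-2 + 3*(-3*0)))² = (2/(((½)*(-⅓))) + (-2 + 3*0))² = (2/(-⅙) + (-2 + 0))² = (2*(-6) - 2)² = (-12 - 2)² = (-14)² = 196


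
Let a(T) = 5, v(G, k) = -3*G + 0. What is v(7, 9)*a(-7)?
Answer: -105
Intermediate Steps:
v(G, k) = -3*G
v(7, 9)*a(-7) = -3*7*5 = -21*5 = -105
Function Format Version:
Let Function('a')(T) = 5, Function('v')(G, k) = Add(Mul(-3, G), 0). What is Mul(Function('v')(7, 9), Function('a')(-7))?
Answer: -105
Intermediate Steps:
Function('v')(G, k) = Mul(-3, G)
Mul(Function('v')(7, 9), Function('a')(-7)) = Mul(Mul(-3, 7), 5) = Mul(-21, 5) = -105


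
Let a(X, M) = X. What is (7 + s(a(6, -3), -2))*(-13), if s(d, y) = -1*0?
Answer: -91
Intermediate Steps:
s(d, y) = 0
(7 + s(a(6, -3), -2))*(-13) = (7 + 0)*(-13) = 7*(-13) = -91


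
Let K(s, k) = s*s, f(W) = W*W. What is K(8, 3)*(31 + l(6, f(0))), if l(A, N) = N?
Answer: 1984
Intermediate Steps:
f(W) = W²
K(s, k) = s²
K(8, 3)*(31 + l(6, f(0))) = 8²*(31 + 0²) = 64*(31 + 0) = 64*31 = 1984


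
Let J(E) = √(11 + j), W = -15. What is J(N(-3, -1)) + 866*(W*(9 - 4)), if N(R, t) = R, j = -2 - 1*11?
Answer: -64950 + I*√2 ≈ -64950.0 + 1.4142*I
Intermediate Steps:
j = -13 (j = -2 - 11 = -13)
J(E) = I*√2 (J(E) = √(11 - 13) = √(-2) = I*√2)
J(N(-3, -1)) + 866*(W*(9 - 4)) = I*√2 + 866*(-15*(9 - 4)) = I*√2 + 866*(-15*5) = I*√2 + 866*(-75) = I*√2 - 64950 = -64950 + I*√2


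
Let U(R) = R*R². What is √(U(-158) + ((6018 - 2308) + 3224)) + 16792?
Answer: 16792 + I*√3937378 ≈ 16792.0 + 1984.3*I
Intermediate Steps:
U(R) = R³
√(U(-158) + ((6018 - 2308) + 3224)) + 16792 = √((-158)³ + ((6018 - 2308) + 3224)) + 16792 = √(-3944312 + (3710 + 3224)) + 16792 = √(-3944312 + 6934) + 16792 = √(-3937378) + 16792 = I*√3937378 + 16792 = 16792 + I*√3937378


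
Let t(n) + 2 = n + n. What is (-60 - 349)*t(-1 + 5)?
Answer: -2454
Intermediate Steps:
t(n) = -2 + 2*n (t(n) = -2 + (n + n) = -2 + 2*n)
(-60 - 349)*t(-1 + 5) = (-60 - 349)*(-2 + 2*(-1 + 5)) = -409*(-2 + 2*4) = -409*(-2 + 8) = -409*6 = -2454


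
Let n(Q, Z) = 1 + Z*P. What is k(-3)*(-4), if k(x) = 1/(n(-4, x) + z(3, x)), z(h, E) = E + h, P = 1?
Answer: 2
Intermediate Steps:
n(Q, Z) = 1 + Z (n(Q, Z) = 1 + Z*1 = 1 + Z)
k(x) = 1/(4 + 2*x) (k(x) = 1/((1 + x) + (x + 3)) = 1/((1 + x) + (3 + x)) = 1/(4 + 2*x))
k(-3)*(-4) = (1/(2*(2 - 3)))*(-4) = ((½)/(-1))*(-4) = ((½)*(-1))*(-4) = -½*(-4) = 2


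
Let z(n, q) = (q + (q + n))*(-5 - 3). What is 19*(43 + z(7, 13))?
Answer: -4199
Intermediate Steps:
z(n, q) = -16*q - 8*n (z(n, q) = (q + (n + q))*(-8) = (n + 2*q)*(-8) = -16*q - 8*n)
19*(43 + z(7, 13)) = 19*(43 + (-16*13 - 8*7)) = 19*(43 + (-208 - 56)) = 19*(43 - 264) = 19*(-221) = -4199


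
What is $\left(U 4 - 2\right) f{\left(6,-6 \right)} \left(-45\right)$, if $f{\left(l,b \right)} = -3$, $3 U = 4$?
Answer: $450$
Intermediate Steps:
$U = \frac{4}{3}$ ($U = \frac{1}{3} \cdot 4 = \frac{4}{3} \approx 1.3333$)
$\left(U 4 - 2\right) f{\left(6,-6 \right)} \left(-45\right) = \left(\frac{4}{3} \cdot 4 - 2\right) \left(-3\right) \left(-45\right) = \left(\frac{16}{3} - 2\right) \left(-3\right) \left(-45\right) = \frac{10}{3} \left(-3\right) \left(-45\right) = \left(-10\right) \left(-45\right) = 450$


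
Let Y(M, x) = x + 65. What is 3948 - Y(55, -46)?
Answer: 3929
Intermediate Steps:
Y(M, x) = 65 + x
3948 - Y(55, -46) = 3948 - (65 - 46) = 3948 - 1*19 = 3948 - 19 = 3929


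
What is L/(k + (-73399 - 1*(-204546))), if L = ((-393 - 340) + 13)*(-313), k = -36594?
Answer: 225360/94553 ≈ 2.3834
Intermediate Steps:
L = 225360 (L = (-733 + 13)*(-313) = -720*(-313) = 225360)
L/(k + (-73399 - 1*(-204546))) = 225360/(-36594 + (-73399 - 1*(-204546))) = 225360/(-36594 + (-73399 + 204546)) = 225360/(-36594 + 131147) = 225360/94553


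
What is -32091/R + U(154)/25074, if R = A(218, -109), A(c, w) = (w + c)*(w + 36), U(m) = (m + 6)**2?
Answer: 504174467/99756909 ≈ 5.0540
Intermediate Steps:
U(m) = (6 + m)**2
A(c, w) = (36 + w)*(c + w) (A(c, w) = (c + w)*(36 + w) = (36 + w)*(c + w))
R = -7957 (R = (-109)**2 + 36*218 + 36*(-109) + 218*(-109) = 11881 + 7848 - 3924 - 23762 = -7957)
-32091/R + U(154)/25074 = -32091/(-7957) + (6 + 154)**2/25074 = -32091*(-1/7957) + 160**2*(1/25074) = 32091/7957 + 25600*(1/25074) = 32091/7957 + 12800/12537 = 504174467/99756909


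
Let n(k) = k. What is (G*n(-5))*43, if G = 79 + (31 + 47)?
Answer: -33755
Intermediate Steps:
G = 157 (G = 79 + 78 = 157)
(G*n(-5))*43 = (157*(-5))*43 = -785*43 = -33755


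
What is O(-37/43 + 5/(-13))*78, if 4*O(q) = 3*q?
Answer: -3132/43 ≈ -72.837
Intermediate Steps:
O(q) = 3*q/4 (O(q) = (3*q)/4 = 3*q/4)
O(-37/43 + 5/(-13))*78 = (3*(-37/43 + 5/(-13))/4)*78 = (3*(-37*1/43 + 5*(-1/13))/4)*78 = (3*(-37/43 - 5/13)/4)*78 = ((¾)*(-696/559))*78 = -522/559*78 = -3132/43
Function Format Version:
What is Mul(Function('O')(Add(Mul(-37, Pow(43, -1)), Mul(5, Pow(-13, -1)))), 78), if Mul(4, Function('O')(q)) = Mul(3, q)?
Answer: Rational(-3132, 43) ≈ -72.837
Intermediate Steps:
Function('O')(q) = Mul(Rational(3, 4), q) (Function('O')(q) = Mul(Rational(1, 4), Mul(3, q)) = Mul(Rational(3, 4), q))
Mul(Function('O')(Add(Mul(-37, Pow(43, -1)), Mul(5, Pow(-13, -1)))), 78) = Mul(Mul(Rational(3, 4), Add(Mul(-37, Pow(43, -1)), Mul(5, Pow(-13, -1)))), 78) = Mul(Mul(Rational(3, 4), Add(Mul(-37, Rational(1, 43)), Mul(5, Rational(-1, 13)))), 78) = Mul(Mul(Rational(3, 4), Add(Rational(-37, 43), Rational(-5, 13))), 78) = Mul(Mul(Rational(3, 4), Rational(-696, 559)), 78) = Mul(Rational(-522, 559), 78) = Rational(-3132, 43)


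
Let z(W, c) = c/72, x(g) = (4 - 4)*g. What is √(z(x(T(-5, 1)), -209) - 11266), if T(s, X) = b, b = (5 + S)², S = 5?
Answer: I*√1622722/12 ≈ 106.16*I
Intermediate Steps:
b = 100 (b = (5 + 5)² = 10² = 100)
T(s, X) = 100
x(g) = 0 (x(g) = 0*g = 0)
z(W, c) = c/72 (z(W, c) = c*(1/72) = c/72)
√(z(x(T(-5, 1)), -209) - 11266) = √((1/72)*(-209) - 11266) = √(-209/72 - 11266) = √(-811361/72) = I*√1622722/12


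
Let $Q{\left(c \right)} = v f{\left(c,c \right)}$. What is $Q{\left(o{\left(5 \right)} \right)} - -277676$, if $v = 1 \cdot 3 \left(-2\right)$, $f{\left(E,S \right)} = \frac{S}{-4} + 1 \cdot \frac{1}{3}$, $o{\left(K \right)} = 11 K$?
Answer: $\frac{555513}{2} \approx 2.7776 \cdot 10^{5}$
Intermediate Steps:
$f{\left(E,S \right)} = \frac{1}{3} - \frac{S}{4}$ ($f{\left(E,S \right)} = S \left(- \frac{1}{4}\right) + 1 \cdot \frac{1}{3} = - \frac{S}{4} + \frac{1}{3} = \frac{1}{3} - \frac{S}{4}$)
$v = -6$ ($v = 3 \left(-2\right) = -6$)
$Q{\left(c \right)} = -2 + \frac{3 c}{2}$ ($Q{\left(c \right)} = - 6 \left(\frac{1}{3} - \frac{c}{4}\right) = -2 + \frac{3 c}{2}$)
$Q{\left(o{\left(5 \right)} \right)} - -277676 = \left(-2 + \frac{3 \cdot 11 \cdot 5}{2}\right) - -277676 = \left(-2 + \frac{3}{2} \cdot 55\right) + 277676 = \left(-2 + \frac{165}{2}\right) + 277676 = \frac{161}{2} + 277676 = \frac{555513}{2}$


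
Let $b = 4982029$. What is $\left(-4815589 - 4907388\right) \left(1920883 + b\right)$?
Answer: $-67116854609024$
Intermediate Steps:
$\left(-4815589 - 4907388\right) \left(1920883 + b\right) = \left(-4815589 - 4907388\right) \left(1920883 + 4982029\right) = \left(-9722977\right) 6902912 = -67116854609024$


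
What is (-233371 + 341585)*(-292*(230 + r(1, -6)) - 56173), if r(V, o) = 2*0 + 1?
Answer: -13377955750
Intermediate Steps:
r(V, o) = 1 (r(V, o) = 0 + 1 = 1)
(-233371 + 341585)*(-292*(230 + r(1, -6)) - 56173) = (-233371 + 341585)*(-292*(230 + 1) - 56173) = 108214*(-292*231 - 56173) = 108214*(-67452 - 56173) = 108214*(-123625) = -13377955750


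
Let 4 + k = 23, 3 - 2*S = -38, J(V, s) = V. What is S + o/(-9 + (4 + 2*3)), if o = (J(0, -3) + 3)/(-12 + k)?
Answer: 293/14 ≈ 20.929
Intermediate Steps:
S = 41/2 (S = 3/2 - ½*(-38) = 3/2 + 19 = 41/2 ≈ 20.500)
k = 19 (k = -4 + 23 = 19)
o = 3/7 (o = (0 + 3)/(-12 + 19) = 3/7 ≈ 0.42857)
S + o/(-9 + (4 + 2*3)) = 41/2 + 3/(7*(-9 + (4 + 2*3))) = 41/2 + 3/(7*(-9 + (4 + 6))) = 41/2 + 3/(7*(-9 + 10)) = 41/2 + (3/7)/1 = 41/2 + (3/7)*1 = 41/2 + 3/7 = 293/14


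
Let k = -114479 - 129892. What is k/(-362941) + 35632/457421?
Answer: 124712740903/166016835161 ≈ 0.75121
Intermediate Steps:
k = -244371
k/(-362941) + 35632/457421 = -244371/(-362941) + 35632/457421 = -244371*(-1/362941) + 35632*(1/457421) = 244371/362941 + 35632/457421 = 124712740903/166016835161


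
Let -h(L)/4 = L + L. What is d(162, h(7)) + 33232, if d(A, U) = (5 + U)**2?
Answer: 35833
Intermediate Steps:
h(L) = -8*L (h(L) = -4*(L + L) = -8*L)
d(162, h(7)) + 33232 = (5 - 8*7)**2 + 33232 = (5 - 56)**2 + 33232 = (-51)**2 + 33232 = 2601 + 33232 = 35833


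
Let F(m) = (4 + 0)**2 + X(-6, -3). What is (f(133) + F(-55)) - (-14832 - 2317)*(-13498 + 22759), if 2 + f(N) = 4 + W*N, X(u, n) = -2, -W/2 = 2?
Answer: 158816373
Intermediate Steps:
W = -4 (W = -2*2 = -4)
F(m) = 14 (F(m) = (4 + 0)**2 - 2 = 4**2 - 2 = 16 - 2 = 14)
f(N) = 2 - 4*N (f(N) = -2 + (4 - 4*N) = 2 - 4*N)
(f(133) + F(-55)) - (-14832 - 2317)*(-13498 + 22759) = ((2 - 4*133) + 14) - (-14832 - 2317)*(-13498 + 22759) = ((2 - 532) + 14) - (-17149)*9261 = (-530 + 14) - 1*(-158816889) = -516 + 158816889 = 158816373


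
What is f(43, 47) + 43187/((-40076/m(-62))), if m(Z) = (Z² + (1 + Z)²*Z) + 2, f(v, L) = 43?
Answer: 2449738335/10019 ≈ 2.4451e+5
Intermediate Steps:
m(Z) = 2 + Z² + Z*(1 + Z)² (m(Z) = (Z² + Z*(1 + Z)²) + 2 = 2 + Z² + Z*(1 + Z)²)
f(43, 47) + 43187/((-40076/m(-62))) = 43 + 43187/((-40076/(2 + (-62)² - 62*(1 - 62)²))) = 43 + 43187/((-40076/(2 + 3844 - 62*(-61)²))) = 43 + 43187/((-40076/(2 + 3844 - 62*3721))) = 43 + 43187/((-40076/(2 + 3844 - 230702))) = 43 + 43187/((-40076/(-226856))) = 43 + 43187/((-40076*(-1/226856))) = 43 + 43187/(10019/56714) = 43 + 43187*(56714/10019) = 43 + 2449307518/10019 = 2449738335/10019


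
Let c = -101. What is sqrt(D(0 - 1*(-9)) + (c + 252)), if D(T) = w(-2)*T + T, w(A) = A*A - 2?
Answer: sqrt(178) ≈ 13.342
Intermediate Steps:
w(A) = -2 + A**2 (w(A) = A**2 - 2 = -2 + A**2)
D(T) = 3*T (D(T) = (-2 + (-2)**2)*T + T = (-2 + 4)*T + T = 2*T + T = 3*T)
sqrt(D(0 - 1*(-9)) + (c + 252)) = sqrt(3*(0 - 1*(-9)) + (-101 + 252)) = sqrt(3*(0 + 9) + 151) = sqrt(3*9 + 151) = sqrt(27 + 151) = sqrt(178)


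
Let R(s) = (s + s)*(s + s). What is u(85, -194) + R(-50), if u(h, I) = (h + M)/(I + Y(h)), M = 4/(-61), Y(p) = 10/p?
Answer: 2010471923/201056 ≈ 9999.6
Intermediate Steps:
M = -4/61 (M = 4*(-1/61) = -4/61 ≈ -0.065574)
R(s) = 4*s² (R(s) = (2*s)*(2*s) = 4*s²)
u(h, I) = (-4/61 + h)/(I + 10/h) (u(h, I) = (h - 4/61)/(I + 10/h) = (-4/61 + h)/(I + 10/h))
u(85, -194) + R(-50) = (1/61)*85*(-4 + 61*85)/(10 - 194*85) + 4*(-50)² = (1/61)*85*(-4 + 5185)/(10 - 16490) + 4*2500 = (1/61)*85*5181/(-16480) + 10000 = (1/61)*85*(-1/16480)*5181 + 10000 = -88077/201056 + 10000 = 2010471923/201056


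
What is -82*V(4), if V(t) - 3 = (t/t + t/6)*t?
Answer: -2378/3 ≈ -792.67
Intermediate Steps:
V(t) = 3 + t*(1 + t/6) (V(t) = 3 + (t/t + t/6)*t = 3 + (1 + t*(1/6))*t = 3 + (1 + t/6)*t = 3 + t*(1 + t/6))
-82*V(4) = -82*(3 + 4 + (1/6)*4**2) = -82*(3 + 4 + (1/6)*16) = -82*(3 + 4 + 8/3) = -82*29/3 = -2378/3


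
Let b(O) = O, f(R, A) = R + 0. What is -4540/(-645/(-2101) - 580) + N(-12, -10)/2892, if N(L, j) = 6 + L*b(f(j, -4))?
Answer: 924630583/117408934 ≈ 7.8753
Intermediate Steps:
f(R, A) = R
N(L, j) = 6 + L*j
-4540/(-645/(-2101) - 580) + N(-12, -10)/2892 = -4540/(-645/(-2101) - 580) + (6 - 12*(-10))/2892 = -4540/(-645*(-1/2101) - 580) + (6 + 120)*(1/2892) = -4540/(645/2101 - 580) + 126*(1/2892) = -4540/(-1217935/2101) + 21/482 = -4540*(-2101/1217935) + 21/482 = 1907708/243587 + 21/482 = 924630583/117408934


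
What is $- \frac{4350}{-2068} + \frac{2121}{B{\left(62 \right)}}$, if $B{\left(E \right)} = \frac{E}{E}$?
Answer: $\frac{2195289}{1034} \approx 2123.1$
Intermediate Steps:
$B{\left(E \right)} = 1$
$- \frac{4350}{-2068} + \frac{2121}{B{\left(62 \right)}} = - \frac{4350}{-2068} + \frac{2121}{1} = \left(-4350\right) \left(- \frac{1}{2068}\right) + 2121 \cdot 1 = \frac{2175}{1034} + 2121 = \frac{2195289}{1034}$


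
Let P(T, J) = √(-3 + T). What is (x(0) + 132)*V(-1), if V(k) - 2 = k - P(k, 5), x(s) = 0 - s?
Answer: 132 - 264*I ≈ 132.0 - 264.0*I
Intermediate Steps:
x(s) = -s
V(k) = 2 + k - √(-3 + k) (V(k) = 2 + (k - √(-3 + k)) = 2 + k - √(-3 + k))
(x(0) + 132)*V(-1) = (-1*0 + 132)*(2 - 1 - √(-3 - 1)) = (0 + 132)*(2 - 1 - √(-4)) = 132*(2 - 1 - 2*I) = 132*(1 - 2*I) = 132 - 264*I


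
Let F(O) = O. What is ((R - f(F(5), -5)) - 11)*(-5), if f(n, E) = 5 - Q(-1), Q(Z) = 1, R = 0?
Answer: 75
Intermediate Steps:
f(n, E) = 4 (f(n, E) = 5 - 1*1 = 5 - 1 = 4)
((R - f(F(5), -5)) - 11)*(-5) = ((0 - 1*4) - 11)*(-5) = ((0 - 4) - 11)*(-5) = (-4 - 11)*(-5) = -15*(-5) = 75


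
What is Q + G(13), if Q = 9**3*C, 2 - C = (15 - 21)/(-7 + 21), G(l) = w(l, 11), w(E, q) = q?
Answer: 12470/7 ≈ 1781.4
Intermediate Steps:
G(l) = 11
C = 17/7 (C = 2 - (15 - 21)/(-7 + 21) = 2 - (-6)/14 = 2 - 1*(-3/7) = 2 + 3/7 = 17/7 ≈ 2.4286)
Q = 12393/7 (Q = 9**3*(17/7) = 729*(17/7) = 12393/7 ≈ 1770.4)
Q + G(13) = 12393/7 + 11 = 12470/7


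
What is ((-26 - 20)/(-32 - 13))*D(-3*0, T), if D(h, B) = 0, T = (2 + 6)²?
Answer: 0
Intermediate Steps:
T = 64 (T = 8² = 64)
((-26 - 20)/(-32 - 13))*D(-3*0, T) = ((-26 - 20)/(-32 - 13))*0 = -46/(-45)*0 = -46*(-1/45)*0 = (46/45)*0 = 0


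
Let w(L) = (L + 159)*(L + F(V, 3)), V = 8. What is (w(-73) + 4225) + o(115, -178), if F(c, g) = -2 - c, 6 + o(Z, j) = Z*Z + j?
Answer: 10128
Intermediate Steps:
o(Z, j) = -6 + j + Z² (o(Z, j) = -6 + (Z*Z + j) = -6 + (Z² + j) = -6 + (j + Z²) = -6 + j + Z²)
w(L) = (-10 + L)*(159 + L) (w(L) = (L + 159)*(L + (-2 - 1*8)) = (159 + L)*(L + (-2 - 8)) = (159 + L)*(L - 10) = (159 + L)*(-10 + L) = (-10 + L)*(159 + L))
(w(-73) + 4225) + o(115, -178) = ((-1590 + (-73)² + 149*(-73)) + 4225) + (-6 - 178 + 115²) = ((-1590 + 5329 - 10877) + 4225) + (-6 - 178 + 13225) = (-7138 + 4225) + 13041 = -2913 + 13041 = 10128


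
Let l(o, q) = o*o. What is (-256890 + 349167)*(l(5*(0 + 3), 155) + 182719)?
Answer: 16881523488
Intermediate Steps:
l(o, q) = o**2
(-256890 + 349167)*(l(5*(0 + 3), 155) + 182719) = (-256890 + 349167)*((5*(0 + 3))**2 + 182719) = 92277*((5*3)**2 + 182719) = 92277*(15**2 + 182719) = 92277*(225 + 182719) = 92277*182944 = 16881523488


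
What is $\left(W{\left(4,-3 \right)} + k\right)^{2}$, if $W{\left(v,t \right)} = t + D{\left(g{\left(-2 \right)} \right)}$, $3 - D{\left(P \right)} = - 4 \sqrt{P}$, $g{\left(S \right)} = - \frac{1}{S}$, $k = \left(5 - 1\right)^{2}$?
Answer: $264 + 64 \sqrt{2} \approx 354.51$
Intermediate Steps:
$k = 16$ ($k = 4^{2} = 16$)
$D{\left(P \right)} = 3 + 4 \sqrt{P}$ ($D{\left(P \right)} = 3 - - 4 \sqrt{P} = 3 + 4 \sqrt{P}$)
$W{\left(v,t \right)} = 3 + t + 2 \sqrt{2}$ ($W{\left(v,t \right)} = t + \left(3 + 4 \sqrt{- \frac{1}{-2}}\right) = t + \left(3 + 4 \sqrt{\left(-1\right) \left(- \frac{1}{2}\right)}\right) = t + \left(3 + \frac{4}{\sqrt{2}}\right) = t + \left(3 + 4 \frac{\sqrt{2}}{2}\right) = t + \left(3 + 2 \sqrt{2}\right) = 3 + t + 2 \sqrt{2}$)
$\left(W{\left(4,-3 \right)} + k\right)^{2} = \left(\left(3 - 3 + 2 \sqrt{2}\right) + 16\right)^{2} = \left(2 \sqrt{2} + 16\right)^{2} = \left(16 + 2 \sqrt{2}\right)^{2}$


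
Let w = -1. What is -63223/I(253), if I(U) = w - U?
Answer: 63223/254 ≈ 248.91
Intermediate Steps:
I(U) = -1 - U
-63223/I(253) = -63223/(-1 - 1*253) = -63223/(-1 - 253) = -63223/(-254) = -63223*(-1/254) = 63223/254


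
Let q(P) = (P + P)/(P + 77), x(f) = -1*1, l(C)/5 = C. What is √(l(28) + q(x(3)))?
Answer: 3*√22458/38 ≈ 11.831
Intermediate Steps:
l(C) = 5*C
x(f) = -1
q(P) = 2*P/(77 + P) (q(P) = (2*P)/(77 + P) = 2*P/(77 + P))
√(l(28) + q(x(3))) = √(5*28 + 2*(-1)/(77 - 1)) = √(140 + 2*(-1)/76) = √(140 + 2*(-1)*(1/76)) = √(140 - 1/38) = √(5319/38) = 3*√22458/38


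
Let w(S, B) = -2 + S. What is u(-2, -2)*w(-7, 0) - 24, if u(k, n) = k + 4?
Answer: -42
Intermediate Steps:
u(k, n) = 4 + k
u(-2, -2)*w(-7, 0) - 24 = (4 - 2)*(-2 - 7) - 24 = 2*(-9) - 24 = -18 - 24 = -42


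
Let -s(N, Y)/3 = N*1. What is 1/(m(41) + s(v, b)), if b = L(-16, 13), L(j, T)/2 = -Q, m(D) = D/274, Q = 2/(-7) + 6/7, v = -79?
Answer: 274/64979 ≈ 0.0042167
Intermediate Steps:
Q = 4/7 (Q = 2*(-⅐) + 6*(⅐) = -2/7 + 6/7 = 4/7 ≈ 0.57143)
m(D) = D/274 (m(D) = D*(1/274) = D/274)
L(j, T) = -8/7 (L(j, T) = 2*(-1*4/7) = 2*(-4/7) = -8/7)
b = -8/7 ≈ -1.1429
s(N, Y) = -3*N
1/(m(41) + s(v, b)) = 1/((1/274)*41 - 3*(-79)) = 1/(41/274 + 237) = 1/(64979/274) = 274/64979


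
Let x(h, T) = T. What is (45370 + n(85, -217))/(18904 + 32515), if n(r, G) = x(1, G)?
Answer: 45153/51419 ≈ 0.87814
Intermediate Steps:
n(r, G) = G
(45370 + n(85, -217))/(18904 + 32515) = (45370 - 217)/(18904 + 32515) = 45153/51419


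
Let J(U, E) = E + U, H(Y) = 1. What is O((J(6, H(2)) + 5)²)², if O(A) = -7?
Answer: 49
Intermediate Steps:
O((J(6, H(2)) + 5)²)² = (-7)² = 49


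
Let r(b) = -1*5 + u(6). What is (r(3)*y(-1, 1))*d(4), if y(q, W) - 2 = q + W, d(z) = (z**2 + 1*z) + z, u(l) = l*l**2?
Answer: 10128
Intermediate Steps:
u(l) = l**3
r(b) = 211 (r(b) = -1*5 + 6**3 = -5 + 216 = 211)
d(z) = z**2 + 2*z (d(z) = (z**2 + z) + z = (z + z**2) + z = z**2 + 2*z)
y(q, W) = 2 + W + q (y(q, W) = 2 + (q + W) = 2 + (W + q) = 2 + W + q)
(r(3)*y(-1, 1))*d(4) = (211*(2 + 1 - 1))*(4*(2 + 4)) = (211*2)*(4*6) = 422*24 = 10128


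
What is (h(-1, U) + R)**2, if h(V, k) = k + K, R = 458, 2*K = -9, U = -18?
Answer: 758641/4 ≈ 1.8966e+5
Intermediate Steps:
K = -9/2 (K = (1/2)*(-9) = -9/2 ≈ -4.5000)
h(V, k) = -9/2 + k (h(V, k) = k - 9/2 = -9/2 + k)
(h(-1, U) + R)**2 = ((-9/2 - 18) + 458)**2 = (-45/2 + 458)**2 = (871/2)**2 = 758641/4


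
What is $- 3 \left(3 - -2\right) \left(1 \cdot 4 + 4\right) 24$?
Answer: $-2880$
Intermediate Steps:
$- 3 \left(3 - -2\right) \left(1 \cdot 4 + 4\right) 24 = - 3 \left(3 + 2\right) \left(4 + 4\right) 24 = - 3 \cdot 5 \cdot 8 \cdot 24 = - 3 \cdot 40 \cdot 24 = \left(-3\right) 960 = -2880$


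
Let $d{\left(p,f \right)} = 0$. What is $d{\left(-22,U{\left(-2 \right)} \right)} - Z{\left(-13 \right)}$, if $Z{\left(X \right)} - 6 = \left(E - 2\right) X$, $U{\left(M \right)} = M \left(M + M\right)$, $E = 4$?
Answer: $20$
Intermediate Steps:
$U{\left(M \right)} = 2 M^{2}$ ($U{\left(M \right)} = M 2 M = 2 M^{2}$)
$Z{\left(X \right)} = 6 + 2 X$ ($Z{\left(X \right)} = 6 + \left(4 - 2\right) X = 6 + 2 X$)
$d{\left(-22,U{\left(-2 \right)} \right)} - Z{\left(-13 \right)} = 0 - \left(6 + 2 \left(-13\right)\right) = 0 - \left(6 - 26\right) = 0 - -20 = 0 + 20 = 20$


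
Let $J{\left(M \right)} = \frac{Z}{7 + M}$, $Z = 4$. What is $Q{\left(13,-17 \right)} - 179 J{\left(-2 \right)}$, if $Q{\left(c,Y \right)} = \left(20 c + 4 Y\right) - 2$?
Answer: $\frac{234}{5} \approx 46.8$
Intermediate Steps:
$J{\left(M \right)} = \frac{4}{7 + M}$ ($J{\left(M \right)} = \frac{1}{7 + M} 4 = \frac{4}{7 + M}$)
$Q{\left(c,Y \right)} = -2 + 4 Y + 20 c$ ($Q{\left(c,Y \right)} = \left(4 Y + 20 c\right) - 2 = -2 + 4 Y + 20 c$)
$Q{\left(13,-17 \right)} - 179 J{\left(-2 \right)} = \left(-2 + 4 \left(-17\right) + 20 \cdot 13\right) - 179 \frac{4}{7 - 2} = \left(-2 - 68 + 260\right) - 179 \cdot \frac{4}{5} = 190 - 179 \cdot 4 \cdot \frac{1}{5} = 190 - \frac{716}{5} = \frac{234}{5}$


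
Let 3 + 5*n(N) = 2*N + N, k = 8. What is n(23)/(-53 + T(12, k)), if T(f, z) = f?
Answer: -66/205 ≈ -0.32195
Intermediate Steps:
n(N) = -⅗ + 3*N/5 (n(N) = -⅗ + (2*N + N)/5 = -⅗ + (3*N)/5 = -⅗ + 3*N/5)
n(23)/(-53 + T(12, k)) = (-⅗ + (⅗)*23)/(-53 + 12) = (-⅗ + 69/5)/(-41) = (66/5)*(-1/41) = -66/205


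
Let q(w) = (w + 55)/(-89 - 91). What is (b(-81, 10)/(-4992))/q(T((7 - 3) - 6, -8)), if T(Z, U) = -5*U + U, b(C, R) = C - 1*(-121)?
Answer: 25/1508 ≈ 0.016578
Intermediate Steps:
b(C, R) = 121 + C (b(C, R) = C + 121 = 121 + C)
T(Z, U) = -4*U
q(w) = -11/36 - w/180 (q(w) = (55 + w)/(-180) = (55 + w)*(-1/180) = -11/36 - w/180)
(b(-81, 10)/(-4992))/q(T((7 - 3) - 6, -8)) = ((121 - 81)/(-4992))/(-11/36 - (-1)*(-8)/45) = (40*(-1/4992))/(-11/36 - 1/180*32) = -5/(624*(-11/36 - 8/45)) = -5/(624*(-29/60)) = -5/624*(-60/29) = 25/1508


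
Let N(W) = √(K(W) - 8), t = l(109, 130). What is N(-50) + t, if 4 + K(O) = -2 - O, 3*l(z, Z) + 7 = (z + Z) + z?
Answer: 359/3 ≈ 119.67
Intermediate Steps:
l(z, Z) = -7/3 + Z/3 + 2*z/3 (l(z, Z) = -7/3 + ((z + Z) + z)/3 = -7/3 + ((Z + z) + z)/3 = -7/3 + (Z + 2*z)/3 = -7/3 + (Z/3 + 2*z/3) = -7/3 + Z/3 + 2*z/3)
t = 341/3 (t = -7/3 + (⅓)*130 + (⅔)*109 = -7/3 + 130/3 + 218/3 = 341/3 ≈ 113.67)
K(O) = -6 - O (K(O) = -4 + (-2 - O) = -6 - O)
N(W) = √(-14 - W) (N(W) = √((-6 - W) - 8) = √(-14 - W))
N(-50) + t = √(-14 - 1*(-50)) + 341/3 = √(-14 + 50) + 341/3 = √36 + 341/3 = 6 + 341/3 = 359/3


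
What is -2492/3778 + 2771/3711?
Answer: 610513/7010079 ≈ 0.087091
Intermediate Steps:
-2492/3778 + 2771/3711 = -2492*1/3778 + 2771*(1/3711) = -1246/1889 + 2771/3711 = 610513/7010079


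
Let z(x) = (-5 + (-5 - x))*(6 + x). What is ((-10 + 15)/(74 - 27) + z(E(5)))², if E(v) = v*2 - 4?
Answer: 81342361/2209 ≈ 36823.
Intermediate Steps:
E(v) = -4 + 2*v (E(v) = 2*v - 4 = -4 + 2*v)
z(x) = (-10 - x)*(6 + x)
((-10 + 15)/(74 - 27) + z(E(5)))² = ((-10 + 15)/(74 - 27) + (-60 - (-4 + 2*5)² - 16*(-4 + 2*5)))² = (5/47 + (-60 - (-4 + 10)² - 16*(-4 + 10)))² = (5*(1/47) + (-60 - 1*6² - 16*6))² = (5/47 + (-60 - 1*36 - 96))² = (5/47 + (-60 - 36 - 96))² = (5/47 - 192)² = (-9019/47)² = 81342361/2209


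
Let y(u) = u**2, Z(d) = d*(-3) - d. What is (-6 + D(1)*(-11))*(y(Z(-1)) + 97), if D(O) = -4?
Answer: 4294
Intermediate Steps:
Z(d) = -4*d (Z(d) = -3*d - d = -4*d)
(-6 + D(1)*(-11))*(y(Z(-1)) + 97) = (-6 - 4*(-11))*((-4*(-1))**2 + 97) = (-6 + 44)*(4**2 + 97) = 38*(16 + 97) = 38*113 = 4294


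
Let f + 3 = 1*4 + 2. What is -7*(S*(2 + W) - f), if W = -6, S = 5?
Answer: 161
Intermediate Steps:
f = 3 (f = -3 + (1*4 + 2) = -3 + (4 + 2) = -3 + 6 = 3)
-7*(S*(2 + W) - f) = -7*(5*(2 - 6) - 1*3) = -7*(5*(-4) - 3) = -7*(-20 - 3) = -7*(-23) = 161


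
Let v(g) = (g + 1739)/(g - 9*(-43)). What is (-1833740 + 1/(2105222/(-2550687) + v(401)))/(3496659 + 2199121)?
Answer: -1741848605797801/5410357691917580 ≈ -0.32195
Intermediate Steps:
v(g) = (1739 + g)/(387 + g) (v(g) = (1739 + g)/(g + 387) = (1739 + g)/(387 + g))
(-1833740 + 1/(2105222/(-2550687) + v(401)))/(3496659 + 2199121) = (-1833740 + 1/(2105222/(-2550687) + (1739 + 401)/(387 + 401)))/(3496659 + 2199121) = (-1833740 + 1/(2105222*(-1/2550687) + 2140/788))/5695780 = (-1833740 + 1/(-2105222/2550687 + (1/788)*2140))*(1/5695780) = (-1833740 + 1/(-2105222/2550687 + 535/197))*(1/5695780) = (-1833740 + 1/(949888811/502485339))*(1/5695780) = (-1833740 + 502485339/949888811)*(1/5695780) = -1741848605797801/949888811*1/5695780 = -1741848605797801/5410357691917580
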